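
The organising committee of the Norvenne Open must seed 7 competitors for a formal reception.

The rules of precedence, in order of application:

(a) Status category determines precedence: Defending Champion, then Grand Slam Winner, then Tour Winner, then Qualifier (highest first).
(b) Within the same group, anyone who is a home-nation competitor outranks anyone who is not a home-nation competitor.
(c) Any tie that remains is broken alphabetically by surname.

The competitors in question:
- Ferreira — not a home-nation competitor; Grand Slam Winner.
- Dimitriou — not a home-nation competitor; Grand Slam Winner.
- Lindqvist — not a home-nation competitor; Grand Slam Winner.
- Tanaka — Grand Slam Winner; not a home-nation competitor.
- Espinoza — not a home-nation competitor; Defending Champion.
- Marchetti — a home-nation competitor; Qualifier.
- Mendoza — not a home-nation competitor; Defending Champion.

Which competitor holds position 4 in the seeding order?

Ferreira

By status category: Espinoza and Mendoza (Defending Champion); then Dimitriou, Ferreira, Lindqvist and Tanaka (Grand Slam Winner); then Marchetti (Qualifier).
Espinoza and Mendoza are each not a home-nation competitor, so the next rule applies.
Among Espinoza and Mendoza, alphabetically by surname: Espinoza before Mendoza.
Dimitriou, Ferreira, Lindqvist and Tanaka are each not a home-nation competitor, so the next rule applies.
Among Dimitriou, Ferreira, Lindqvist and Tanaka, alphabetically by surname: Dimitriou before Ferreira before Lindqvist before Tanaka.
Order: Espinoza, Mendoza, Dimitriou, Ferreira, Lindqvist, Tanaka, Marchetti.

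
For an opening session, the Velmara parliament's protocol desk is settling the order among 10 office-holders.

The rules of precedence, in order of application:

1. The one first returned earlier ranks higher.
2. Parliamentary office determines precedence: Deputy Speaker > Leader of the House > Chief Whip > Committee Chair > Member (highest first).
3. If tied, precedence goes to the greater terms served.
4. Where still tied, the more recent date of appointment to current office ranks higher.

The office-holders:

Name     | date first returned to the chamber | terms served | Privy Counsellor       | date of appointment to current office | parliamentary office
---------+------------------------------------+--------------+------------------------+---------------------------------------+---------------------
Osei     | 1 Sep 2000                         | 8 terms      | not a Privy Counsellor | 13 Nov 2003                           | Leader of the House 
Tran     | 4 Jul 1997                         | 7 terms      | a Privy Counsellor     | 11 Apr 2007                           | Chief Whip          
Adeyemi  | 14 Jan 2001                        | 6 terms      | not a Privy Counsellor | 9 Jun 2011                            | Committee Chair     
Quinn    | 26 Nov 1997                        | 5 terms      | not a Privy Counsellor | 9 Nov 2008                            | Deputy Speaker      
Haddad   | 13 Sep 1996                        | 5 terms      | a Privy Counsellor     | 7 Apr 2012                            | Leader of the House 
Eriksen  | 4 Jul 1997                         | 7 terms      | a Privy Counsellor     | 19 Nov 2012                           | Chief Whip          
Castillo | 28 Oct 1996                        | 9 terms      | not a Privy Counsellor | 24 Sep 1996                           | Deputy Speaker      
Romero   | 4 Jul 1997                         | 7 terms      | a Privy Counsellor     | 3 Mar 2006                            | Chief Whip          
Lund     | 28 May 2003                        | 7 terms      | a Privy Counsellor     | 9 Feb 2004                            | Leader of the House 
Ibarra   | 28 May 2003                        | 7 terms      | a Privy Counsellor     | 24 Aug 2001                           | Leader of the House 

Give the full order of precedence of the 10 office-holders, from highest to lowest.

By date first returned to the chamber (earlier first): Haddad (13 Sep 1996); then Castillo (28 Oct 1996); then Eriksen, Tran and Romero (each 4 Jul 1997); then Quinn (26 Nov 1997); then Osei (1 Sep 2000); then Adeyemi (14 Jan 2001); then Lund and Ibarra (both 28 May 2003).
Eriksen, Tran and Romero are each Chief Whip, so the next rule applies.
Eriksen, Tran and Romero all have terms served 7 terms, so the next rule applies.
Among Eriksen, Tran and Romero, by date of appointment to current office (later first): Eriksen (19 Nov 2012) before Tran (11 Apr 2007) before Romero (3 Mar 2006).
Lund and Ibarra are each Leader of the House, so the next rule applies.
Lund and Ibarra both have terms served 7 terms, so the next rule applies.
Among Lund and Ibarra, by date of appointment to current office (later first): Lund (9 Feb 2004) before Ibarra (24 Aug 2001).
Full order: Haddad, Castillo, Eriksen, Tran, Romero, Quinn, Osei, Adeyemi, Lund, Ibarra.

Haddad, Castillo, Eriksen, Tran, Romero, Quinn, Osei, Adeyemi, Lund, Ibarra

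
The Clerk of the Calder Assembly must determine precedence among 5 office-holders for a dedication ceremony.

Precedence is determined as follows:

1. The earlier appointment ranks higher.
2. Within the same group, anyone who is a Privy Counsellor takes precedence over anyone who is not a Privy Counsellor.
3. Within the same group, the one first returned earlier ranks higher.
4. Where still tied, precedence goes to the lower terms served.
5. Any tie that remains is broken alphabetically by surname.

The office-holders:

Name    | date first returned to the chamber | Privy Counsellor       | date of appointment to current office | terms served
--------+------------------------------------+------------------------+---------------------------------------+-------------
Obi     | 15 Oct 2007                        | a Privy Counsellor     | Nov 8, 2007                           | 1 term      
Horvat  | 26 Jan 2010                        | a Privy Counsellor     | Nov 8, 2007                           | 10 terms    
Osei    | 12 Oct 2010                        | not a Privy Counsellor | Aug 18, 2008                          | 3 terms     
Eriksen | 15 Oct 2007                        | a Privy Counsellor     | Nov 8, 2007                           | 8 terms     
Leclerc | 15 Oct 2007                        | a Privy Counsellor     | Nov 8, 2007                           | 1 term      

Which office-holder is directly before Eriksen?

Obi

By date of appointment to current office (earlier first): Leclerc, Obi, Eriksen and Horvat (each Nov 8, 2007); then Osei (Aug 18, 2008).
Leclerc, Obi, Eriksen and Horvat are each a Privy Counsellor, so the next rule applies.
Among Leclerc, Obi, Eriksen and Horvat, by date first returned to the chamber (earlier first): Leclerc, Obi and Eriksen (15 Oct 2007) before Horvat (26 Jan 2010).
Among Leclerc, Obi and Eriksen, by terms served (lower first): Leclerc and Obi (1 term) before Eriksen (8 terms).
Among Leclerc and Obi, alphabetically by surname: Leclerc before Obi.
Order: Leclerc, Obi, Eriksen, Horvat, Osei.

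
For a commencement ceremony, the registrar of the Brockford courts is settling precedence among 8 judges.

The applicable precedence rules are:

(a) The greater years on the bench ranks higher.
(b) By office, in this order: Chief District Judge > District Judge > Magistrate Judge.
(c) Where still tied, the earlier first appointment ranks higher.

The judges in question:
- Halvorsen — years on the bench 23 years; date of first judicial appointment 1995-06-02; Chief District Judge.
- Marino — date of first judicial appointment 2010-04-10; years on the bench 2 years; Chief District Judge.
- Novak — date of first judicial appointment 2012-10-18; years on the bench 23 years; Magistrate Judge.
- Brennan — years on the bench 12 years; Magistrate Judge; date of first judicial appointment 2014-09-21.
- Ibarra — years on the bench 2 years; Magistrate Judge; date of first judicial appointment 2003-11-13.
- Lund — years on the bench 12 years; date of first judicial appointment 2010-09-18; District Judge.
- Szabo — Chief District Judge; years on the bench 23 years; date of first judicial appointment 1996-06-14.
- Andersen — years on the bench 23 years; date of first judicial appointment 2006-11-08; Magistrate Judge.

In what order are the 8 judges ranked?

By years on the bench (higher first): Halvorsen, Szabo, Andersen and Novak (each 23 years); then Lund and Brennan (both 12 years); then Marino and Ibarra (both 2 years).
Among Halvorsen, Szabo, Andersen and Novak, by office: Halvorsen and Szabo (Chief District Judge) before Andersen and Novak (Magistrate Judge).
Among Halvorsen and Szabo, by date of first judicial appointment (earlier first): Halvorsen (1995-06-02) before Szabo (1996-06-14).
Among Andersen and Novak, by date of first judicial appointment (earlier first): Andersen (2006-11-08) before Novak (2012-10-18).
Among Lund and Brennan, by office: Lund (District Judge) before Brennan (Magistrate Judge).
Among Marino and Ibarra, by office: Marino (Chief District Judge) before Ibarra (Magistrate Judge).
Full order: Halvorsen, Szabo, Andersen, Novak, Lund, Brennan, Marino, Ibarra.

Halvorsen, Szabo, Andersen, Novak, Lund, Brennan, Marino, Ibarra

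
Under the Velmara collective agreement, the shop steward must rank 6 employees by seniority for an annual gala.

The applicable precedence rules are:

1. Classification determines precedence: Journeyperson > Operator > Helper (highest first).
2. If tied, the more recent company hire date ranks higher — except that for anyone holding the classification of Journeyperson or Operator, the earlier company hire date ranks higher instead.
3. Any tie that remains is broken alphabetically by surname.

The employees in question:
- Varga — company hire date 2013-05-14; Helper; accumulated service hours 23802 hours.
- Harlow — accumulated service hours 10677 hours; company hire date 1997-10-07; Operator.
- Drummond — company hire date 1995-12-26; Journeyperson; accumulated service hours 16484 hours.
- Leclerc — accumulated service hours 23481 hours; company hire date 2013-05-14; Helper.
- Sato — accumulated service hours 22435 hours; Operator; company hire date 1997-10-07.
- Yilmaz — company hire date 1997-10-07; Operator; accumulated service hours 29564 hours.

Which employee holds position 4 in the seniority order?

Yilmaz

By classification: Drummond (Journeyperson); then Harlow, Sato and Yilmaz (Operator); then Leclerc and Varga (Helper).
Harlow, Sato and Yilmaz all have company hire date 1997-10-07, so the next rule applies.
Among Harlow, Sato and Yilmaz, alphabetically by surname: Harlow before Sato before Yilmaz.
Leclerc and Varga both have company hire date 2013-05-14, so the next rule applies.
Among Leclerc and Varga, alphabetically by surname: Leclerc before Varga.
Order: Drummond, Harlow, Sato, Yilmaz, Leclerc, Varga.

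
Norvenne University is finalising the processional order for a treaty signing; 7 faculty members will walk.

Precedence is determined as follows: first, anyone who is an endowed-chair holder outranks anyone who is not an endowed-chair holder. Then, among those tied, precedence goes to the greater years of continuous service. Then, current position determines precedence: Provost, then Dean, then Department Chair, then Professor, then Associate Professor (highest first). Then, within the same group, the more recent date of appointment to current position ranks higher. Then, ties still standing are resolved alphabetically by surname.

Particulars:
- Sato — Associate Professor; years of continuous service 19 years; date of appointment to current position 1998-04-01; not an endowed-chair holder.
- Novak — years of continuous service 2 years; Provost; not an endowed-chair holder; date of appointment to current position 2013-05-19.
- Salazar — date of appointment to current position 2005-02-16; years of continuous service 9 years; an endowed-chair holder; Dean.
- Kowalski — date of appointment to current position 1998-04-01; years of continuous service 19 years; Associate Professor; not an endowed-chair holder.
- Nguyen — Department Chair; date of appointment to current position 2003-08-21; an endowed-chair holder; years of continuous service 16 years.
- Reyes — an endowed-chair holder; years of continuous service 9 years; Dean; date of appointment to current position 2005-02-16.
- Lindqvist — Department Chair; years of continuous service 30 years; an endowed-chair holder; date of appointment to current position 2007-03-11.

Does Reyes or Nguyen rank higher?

By the first rule: Lindqvist, Nguyen, Reyes and Salazar (each an endowed-chair holder); then Kowalski, Sato and Novak (each not an endowed-chair holder).
Among Lindqvist, Nguyen, Reyes and Salazar, by years of continuous service (higher first): Lindqvist (30 years) before Nguyen (16 years) before Reyes and Salazar (9 years).
Reyes and Salazar are each Dean, so the next rule applies.
Reyes and Salazar both have date of appointment to current position 2005-02-16, so the next rule applies.
Among Reyes and Salazar, alphabetically by surname: Reyes before Salazar.
Among Kowalski, Sato and Novak, by years of continuous service (higher first): Kowalski and Sato (19 years) before Novak (2 years).
Kowalski and Sato are each Associate Professor, so the next rule applies.
Kowalski and Sato both have date of appointment to current position 1998-04-01, so the next rule applies.
Among Kowalski and Sato, alphabetically by surname: Kowalski before Sato.
So Nguyen takes precedence.

Nguyen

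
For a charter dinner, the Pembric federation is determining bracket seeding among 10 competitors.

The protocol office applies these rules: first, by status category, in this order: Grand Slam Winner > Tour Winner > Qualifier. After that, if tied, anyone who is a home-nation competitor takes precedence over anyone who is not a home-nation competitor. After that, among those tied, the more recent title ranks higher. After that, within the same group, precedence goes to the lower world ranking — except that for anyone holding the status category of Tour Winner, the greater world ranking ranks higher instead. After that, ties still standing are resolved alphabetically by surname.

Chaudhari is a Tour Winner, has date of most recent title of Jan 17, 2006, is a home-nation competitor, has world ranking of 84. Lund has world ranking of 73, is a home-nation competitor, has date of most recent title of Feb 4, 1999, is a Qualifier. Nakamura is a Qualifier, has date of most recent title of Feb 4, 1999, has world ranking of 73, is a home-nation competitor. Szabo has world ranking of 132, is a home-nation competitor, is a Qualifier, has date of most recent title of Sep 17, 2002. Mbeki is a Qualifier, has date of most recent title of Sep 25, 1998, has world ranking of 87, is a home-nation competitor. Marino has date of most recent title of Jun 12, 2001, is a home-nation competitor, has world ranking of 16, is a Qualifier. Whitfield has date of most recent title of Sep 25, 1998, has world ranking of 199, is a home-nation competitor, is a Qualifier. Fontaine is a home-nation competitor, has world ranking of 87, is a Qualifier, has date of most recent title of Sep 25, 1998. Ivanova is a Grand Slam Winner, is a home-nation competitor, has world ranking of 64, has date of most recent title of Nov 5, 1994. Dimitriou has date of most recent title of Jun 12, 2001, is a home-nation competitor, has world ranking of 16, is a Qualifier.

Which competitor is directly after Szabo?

By status category: Ivanova (Grand Slam Winner); then Chaudhari (Tour Winner); then Szabo, Dimitriou, Marino, Lund, Nakamura, Fontaine, Mbeki and Whitfield (Qualifier).
Szabo, Dimitriou, Marino, Lund, Nakamura, Fontaine, Mbeki and Whitfield are each a home-nation competitor, so the next rule applies.
Among Szabo, Dimitriou, Marino, Lund, Nakamura, Fontaine, Mbeki and Whitfield, by date of most recent title (later first): Szabo (Sep 17, 2002) before Dimitriou and Marino (Jun 12, 2001) before Lund and Nakamura (Feb 4, 1999) before Fontaine, Mbeki and Whitfield (Sep 25, 1998).
Dimitriou and Marino both have world ranking 16, so the next rule applies.
Among Dimitriou and Marino, alphabetically by surname: Dimitriou before Marino.
Lund and Nakamura both have world ranking 73, so the next rule applies.
Among Lund and Nakamura, alphabetically by surname: Lund before Nakamura.
Among Fontaine, Mbeki and Whitfield, by world ranking (lower first): Fontaine and Mbeki (87) before Whitfield (199).
Among Fontaine and Mbeki, alphabetically by surname: Fontaine before Mbeki.
Order: Ivanova, Chaudhari, Szabo, Dimitriou, Marino, Lund, Nakamura, Fontaine, Mbeki, Whitfield.

Dimitriou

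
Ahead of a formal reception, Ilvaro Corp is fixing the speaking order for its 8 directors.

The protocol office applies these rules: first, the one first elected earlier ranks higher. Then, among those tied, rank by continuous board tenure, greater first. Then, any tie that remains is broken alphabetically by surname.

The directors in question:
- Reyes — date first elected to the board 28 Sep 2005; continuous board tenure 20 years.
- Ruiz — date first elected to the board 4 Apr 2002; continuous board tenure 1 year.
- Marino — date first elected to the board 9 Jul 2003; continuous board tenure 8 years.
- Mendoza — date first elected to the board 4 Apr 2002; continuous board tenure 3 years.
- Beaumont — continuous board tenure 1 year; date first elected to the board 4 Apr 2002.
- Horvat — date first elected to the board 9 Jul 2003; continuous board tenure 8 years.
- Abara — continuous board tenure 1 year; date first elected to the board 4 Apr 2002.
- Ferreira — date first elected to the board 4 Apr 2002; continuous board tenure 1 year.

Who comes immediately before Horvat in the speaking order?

By date first elected to the board (earlier first): Mendoza, Abara, Beaumont, Ferreira and Ruiz (each 4 Apr 2002); then Horvat and Marino (both 9 Jul 2003); then Reyes (28 Sep 2005).
Among Mendoza, Abara, Beaumont, Ferreira and Ruiz, by continuous board tenure (higher first): Mendoza (3 years) before Abara, Beaumont, Ferreira and Ruiz (1 year).
Among Abara, Beaumont, Ferreira and Ruiz, alphabetically by surname: Abara before Beaumont before Ferreira before Ruiz.
Horvat and Marino both have continuous board tenure 8 years, so the next rule applies.
Among Horvat and Marino, alphabetically by surname: Horvat before Marino.
Order: Mendoza, Abara, Beaumont, Ferreira, Ruiz, Horvat, Marino, Reyes.

Ruiz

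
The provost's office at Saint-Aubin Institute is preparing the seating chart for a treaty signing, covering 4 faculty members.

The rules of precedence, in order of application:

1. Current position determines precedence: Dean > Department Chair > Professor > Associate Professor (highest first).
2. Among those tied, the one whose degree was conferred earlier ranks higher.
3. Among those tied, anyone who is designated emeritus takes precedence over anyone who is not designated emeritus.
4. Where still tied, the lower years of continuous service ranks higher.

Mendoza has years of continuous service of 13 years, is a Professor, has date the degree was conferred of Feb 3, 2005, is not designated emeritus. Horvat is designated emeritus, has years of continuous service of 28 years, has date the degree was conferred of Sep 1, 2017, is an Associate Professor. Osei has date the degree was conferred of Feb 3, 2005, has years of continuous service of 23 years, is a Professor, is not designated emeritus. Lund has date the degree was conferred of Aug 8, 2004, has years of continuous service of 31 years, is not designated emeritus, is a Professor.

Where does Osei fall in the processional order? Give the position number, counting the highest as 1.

By current position: Lund, Mendoza and Osei (Professor); then Horvat (Associate Professor).
Among Lund, Mendoza and Osei, by date the degree was conferred (earlier first): Lund (Aug 8, 2004) before Mendoza and Osei (Feb 3, 2005).
Mendoza and Osei are each not designated emeritus, so the next rule applies.
Among Mendoza and Osei, by years of continuous service (lower first): Mendoza (13 years) before Osei (23 years).
Order: Lund, Mendoza, Osei, Horvat. So position 3.

3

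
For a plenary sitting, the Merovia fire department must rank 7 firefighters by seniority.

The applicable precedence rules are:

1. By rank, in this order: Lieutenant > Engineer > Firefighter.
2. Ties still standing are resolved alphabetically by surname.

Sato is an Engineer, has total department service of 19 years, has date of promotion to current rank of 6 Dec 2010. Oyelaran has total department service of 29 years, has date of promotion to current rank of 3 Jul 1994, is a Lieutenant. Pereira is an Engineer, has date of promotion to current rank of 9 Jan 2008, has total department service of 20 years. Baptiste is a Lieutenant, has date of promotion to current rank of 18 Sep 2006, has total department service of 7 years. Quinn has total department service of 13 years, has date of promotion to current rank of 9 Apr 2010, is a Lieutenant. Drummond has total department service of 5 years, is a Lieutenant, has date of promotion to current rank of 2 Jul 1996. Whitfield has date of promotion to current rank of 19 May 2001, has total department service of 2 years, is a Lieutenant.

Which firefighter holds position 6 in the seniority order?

By rank: Baptiste, Drummond, Oyelaran, Quinn and Whitfield (Lieutenant); then Pereira and Sato (Engineer).
Among Baptiste, Drummond, Oyelaran, Quinn and Whitfield, alphabetically by surname: Baptiste before Drummond before Oyelaran before Quinn before Whitfield.
Among Pereira and Sato, alphabetically by surname: Pereira before Sato.
Order: Baptiste, Drummond, Oyelaran, Quinn, Whitfield, Pereira, Sato.

Pereira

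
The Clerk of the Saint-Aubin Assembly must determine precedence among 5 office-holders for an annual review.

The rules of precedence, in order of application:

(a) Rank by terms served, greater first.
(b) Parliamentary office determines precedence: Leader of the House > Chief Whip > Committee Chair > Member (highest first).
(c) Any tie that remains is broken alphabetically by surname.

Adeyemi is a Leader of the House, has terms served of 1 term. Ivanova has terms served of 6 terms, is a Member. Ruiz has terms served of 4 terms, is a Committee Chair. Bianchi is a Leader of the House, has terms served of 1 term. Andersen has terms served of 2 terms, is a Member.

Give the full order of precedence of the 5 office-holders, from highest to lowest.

By terms served (higher first): Ivanova (6 terms); then Ruiz (4 terms); then Andersen (2 terms); then Adeyemi and Bianchi (both 1 term).
Adeyemi and Bianchi are each Leader of the House, so the next rule applies.
Among Adeyemi and Bianchi, alphabetically by surname: Adeyemi before Bianchi.
Full order: Ivanova, Ruiz, Andersen, Adeyemi, Bianchi.

Ivanova, Ruiz, Andersen, Adeyemi, Bianchi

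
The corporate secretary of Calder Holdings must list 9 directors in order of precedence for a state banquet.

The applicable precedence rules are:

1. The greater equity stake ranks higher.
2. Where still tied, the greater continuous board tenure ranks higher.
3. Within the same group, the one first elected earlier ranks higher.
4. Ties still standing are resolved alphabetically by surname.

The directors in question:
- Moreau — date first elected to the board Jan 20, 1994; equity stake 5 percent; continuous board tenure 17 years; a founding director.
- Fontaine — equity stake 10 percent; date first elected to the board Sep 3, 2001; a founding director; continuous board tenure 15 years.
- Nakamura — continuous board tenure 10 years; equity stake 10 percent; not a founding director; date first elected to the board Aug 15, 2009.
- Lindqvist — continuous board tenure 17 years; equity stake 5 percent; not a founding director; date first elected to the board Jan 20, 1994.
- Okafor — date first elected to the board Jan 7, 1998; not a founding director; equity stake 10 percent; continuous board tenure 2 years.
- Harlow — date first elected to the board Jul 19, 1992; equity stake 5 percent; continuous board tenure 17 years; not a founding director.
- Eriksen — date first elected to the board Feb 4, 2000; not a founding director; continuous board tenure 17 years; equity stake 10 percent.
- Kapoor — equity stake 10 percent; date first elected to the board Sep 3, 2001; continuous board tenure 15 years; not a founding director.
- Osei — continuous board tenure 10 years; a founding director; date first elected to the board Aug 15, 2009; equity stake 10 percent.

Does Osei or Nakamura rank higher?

By equity stake (higher first): Eriksen, Fontaine, Kapoor, Nakamura, Osei and Okafor (each 10 percent); then Harlow, Lindqvist and Moreau (each 5 percent).
Among Eriksen, Fontaine, Kapoor, Nakamura, Osei and Okafor, by continuous board tenure (higher first): Eriksen (17 years) before Fontaine and Kapoor (15 years) before Nakamura and Osei (10 years) before Okafor (2 years).
Fontaine and Kapoor both have date first elected to the board Sep 3, 2001, so the next rule applies.
Among Fontaine and Kapoor, alphabetically by surname: Fontaine before Kapoor.
Nakamura and Osei both have date first elected to the board Aug 15, 2009, so the next rule applies.
Among Nakamura and Osei, alphabetically by surname: Nakamura before Osei.
Harlow, Lindqvist and Moreau all have continuous board tenure 17 years, so the next rule applies.
Among Harlow, Lindqvist and Moreau, by date first elected to the board (earlier first): Harlow (Jul 19, 1992) before Lindqvist and Moreau (Jan 20, 1994).
Among Lindqvist and Moreau, alphabetically by surname: Lindqvist before Moreau.
So Nakamura takes precedence.

Nakamura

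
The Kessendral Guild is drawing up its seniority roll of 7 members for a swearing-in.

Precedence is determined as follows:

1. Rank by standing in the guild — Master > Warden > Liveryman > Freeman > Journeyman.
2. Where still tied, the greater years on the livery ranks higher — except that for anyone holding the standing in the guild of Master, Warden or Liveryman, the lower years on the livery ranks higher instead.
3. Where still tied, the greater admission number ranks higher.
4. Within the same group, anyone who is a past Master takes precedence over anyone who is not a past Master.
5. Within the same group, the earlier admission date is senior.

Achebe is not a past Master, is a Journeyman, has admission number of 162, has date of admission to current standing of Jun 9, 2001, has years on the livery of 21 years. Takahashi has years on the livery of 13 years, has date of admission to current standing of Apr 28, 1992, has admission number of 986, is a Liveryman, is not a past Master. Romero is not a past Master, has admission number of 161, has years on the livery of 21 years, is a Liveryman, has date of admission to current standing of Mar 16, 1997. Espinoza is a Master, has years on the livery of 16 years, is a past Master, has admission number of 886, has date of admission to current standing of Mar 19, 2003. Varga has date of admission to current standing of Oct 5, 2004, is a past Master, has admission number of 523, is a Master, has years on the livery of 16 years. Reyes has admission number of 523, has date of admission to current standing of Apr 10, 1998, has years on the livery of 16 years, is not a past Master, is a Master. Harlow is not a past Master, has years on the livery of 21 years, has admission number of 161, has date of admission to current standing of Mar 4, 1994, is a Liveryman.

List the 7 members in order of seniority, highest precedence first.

Espinoza, Varga, Reyes, Takahashi, Harlow, Romero, Achebe

By standing in the guild: Espinoza, Varga and Reyes (Master); then Takahashi, Harlow and Romero (Liveryman); then Achebe (Journeyman).
Espinoza, Varga and Reyes all have years on the livery 16 years, so the next rule applies.
Among Espinoza, Varga and Reyes, by admission number (higher first): Espinoza (886) before Varga and Reyes (523).
Among Varga and Reyes, a past Master before not a past Master: Varga (a past Master) before Reyes (not a past Master).
Among Takahashi, Harlow and Romero, by years on the livery (lower first) (reversed rule for this group): Takahashi (13 years) before Harlow and Romero (21 years).
Harlow and Romero both have admission number 161, so the next rule applies.
Harlow and Romero are each not a past Master, so the next rule applies.
Among Harlow and Romero, by date of admission to current standing (earlier first): Harlow (Mar 4, 1994) before Romero (Mar 16, 1997).
Full order: Espinoza, Varga, Reyes, Takahashi, Harlow, Romero, Achebe.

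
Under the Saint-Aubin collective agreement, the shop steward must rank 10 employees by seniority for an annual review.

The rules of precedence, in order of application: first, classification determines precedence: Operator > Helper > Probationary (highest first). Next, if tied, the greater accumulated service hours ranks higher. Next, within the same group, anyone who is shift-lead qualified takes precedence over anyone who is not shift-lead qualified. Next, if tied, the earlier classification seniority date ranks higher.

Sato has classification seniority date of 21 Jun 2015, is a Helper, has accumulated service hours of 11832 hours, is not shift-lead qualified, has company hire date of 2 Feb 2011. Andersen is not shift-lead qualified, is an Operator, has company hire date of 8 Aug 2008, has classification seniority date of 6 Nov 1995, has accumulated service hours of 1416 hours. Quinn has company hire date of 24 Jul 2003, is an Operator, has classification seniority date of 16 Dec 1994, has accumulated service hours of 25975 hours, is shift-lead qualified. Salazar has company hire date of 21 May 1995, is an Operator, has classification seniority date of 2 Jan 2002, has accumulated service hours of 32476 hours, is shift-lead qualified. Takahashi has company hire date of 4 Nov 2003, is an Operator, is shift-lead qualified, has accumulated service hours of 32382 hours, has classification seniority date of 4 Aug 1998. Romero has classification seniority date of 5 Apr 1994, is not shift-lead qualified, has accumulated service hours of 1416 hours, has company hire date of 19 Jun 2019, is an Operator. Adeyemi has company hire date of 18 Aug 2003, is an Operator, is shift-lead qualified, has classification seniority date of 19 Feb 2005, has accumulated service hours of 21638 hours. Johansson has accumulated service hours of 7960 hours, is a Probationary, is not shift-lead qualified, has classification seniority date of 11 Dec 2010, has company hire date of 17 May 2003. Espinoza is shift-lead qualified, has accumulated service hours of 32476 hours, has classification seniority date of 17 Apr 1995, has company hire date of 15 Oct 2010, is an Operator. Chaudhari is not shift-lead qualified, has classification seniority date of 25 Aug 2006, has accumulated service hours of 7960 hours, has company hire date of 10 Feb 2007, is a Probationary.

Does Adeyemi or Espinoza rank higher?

Espinoza

By classification: Espinoza, Salazar, Takahashi, Quinn, Adeyemi, Romero and Andersen (Operator); then Sato (Helper); then Chaudhari and Johansson (Probationary).
Among Espinoza, Salazar, Takahashi, Quinn, Adeyemi, Romero and Andersen, by accumulated service hours (higher first): Espinoza and Salazar (32476 hours) before Takahashi (32382 hours) before Quinn (25975 hours) before Adeyemi (21638 hours) before Romero and Andersen (1416 hours).
Espinoza and Salazar are each shift-lead qualified, so the next rule applies.
Among Espinoza and Salazar, by classification seniority date (earlier first): Espinoza (17 Apr 1995) before Salazar (2 Jan 2002).
Romero and Andersen are each not shift-lead qualified, so the next rule applies.
Among Romero and Andersen, by classification seniority date (earlier first): Romero (5 Apr 1994) before Andersen (6 Nov 1995).
Chaudhari and Johansson both have accumulated service hours 7960 hours, so the next rule applies.
Chaudhari and Johansson are each not shift-lead qualified, so the next rule applies.
Among Chaudhari and Johansson, by classification seniority date (earlier first): Chaudhari (25 Aug 2006) before Johansson (11 Dec 2010).
So Espinoza takes precedence.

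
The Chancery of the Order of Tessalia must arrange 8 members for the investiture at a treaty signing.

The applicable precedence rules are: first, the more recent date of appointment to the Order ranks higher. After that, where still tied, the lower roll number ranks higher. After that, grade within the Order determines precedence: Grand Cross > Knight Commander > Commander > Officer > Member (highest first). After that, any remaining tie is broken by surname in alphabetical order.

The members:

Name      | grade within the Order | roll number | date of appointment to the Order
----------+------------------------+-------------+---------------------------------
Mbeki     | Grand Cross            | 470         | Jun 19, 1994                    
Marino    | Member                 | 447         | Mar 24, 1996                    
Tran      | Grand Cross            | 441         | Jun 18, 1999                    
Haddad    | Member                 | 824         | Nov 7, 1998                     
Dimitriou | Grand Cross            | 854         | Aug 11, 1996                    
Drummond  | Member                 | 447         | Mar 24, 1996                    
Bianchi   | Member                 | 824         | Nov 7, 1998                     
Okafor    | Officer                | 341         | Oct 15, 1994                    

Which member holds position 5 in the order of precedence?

Drummond

By date of appointment to the Order (later first): Tran (Jun 18, 1999); then Bianchi and Haddad (both Nov 7, 1998); then Dimitriou (Aug 11, 1996); then Drummond and Marino (both Mar 24, 1996); then Okafor (Oct 15, 1994); then Mbeki (Jun 19, 1994).
Bianchi and Haddad both have roll number 824, so the next rule applies.
Bianchi and Haddad are each Member, so the next rule applies.
Among Bianchi and Haddad, alphabetically by surname: Bianchi before Haddad.
Drummond and Marino both have roll number 447, so the next rule applies.
Drummond and Marino are each Member, so the next rule applies.
Among Drummond and Marino, alphabetically by surname: Drummond before Marino.
Order: Tran, Bianchi, Haddad, Dimitriou, Drummond, Marino, Okafor, Mbeki.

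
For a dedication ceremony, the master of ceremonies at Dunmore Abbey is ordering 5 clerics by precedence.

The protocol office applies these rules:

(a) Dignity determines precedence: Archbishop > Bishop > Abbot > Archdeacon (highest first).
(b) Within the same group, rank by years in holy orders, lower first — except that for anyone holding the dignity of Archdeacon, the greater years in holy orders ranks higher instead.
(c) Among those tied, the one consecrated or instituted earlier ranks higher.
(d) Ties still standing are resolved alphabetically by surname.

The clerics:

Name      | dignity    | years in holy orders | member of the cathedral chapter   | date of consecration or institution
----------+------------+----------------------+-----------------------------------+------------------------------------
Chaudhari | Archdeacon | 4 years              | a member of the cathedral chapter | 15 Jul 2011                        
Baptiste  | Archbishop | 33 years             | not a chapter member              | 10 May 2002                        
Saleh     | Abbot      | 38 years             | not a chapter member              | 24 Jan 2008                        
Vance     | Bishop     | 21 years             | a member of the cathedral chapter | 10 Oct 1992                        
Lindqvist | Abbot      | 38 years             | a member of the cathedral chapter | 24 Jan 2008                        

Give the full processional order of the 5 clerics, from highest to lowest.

Baptiste, Vance, Lindqvist, Saleh, Chaudhari

By dignity: Baptiste (Archbishop); then Vance (Bishop); then Lindqvist and Saleh (Abbot); then Chaudhari (Archdeacon).
Lindqvist and Saleh both have years in holy orders 38 years, so the next rule applies.
Lindqvist and Saleh both have date of consecration or institution 24 Jan 2008, so the next rule applies.
Among Lindqvist and Saleh, alphabetically by surname: Lindqvist before Saleh.
Full order: Baptiste, Vance, Lindqvist, Saleh, Chaudhari.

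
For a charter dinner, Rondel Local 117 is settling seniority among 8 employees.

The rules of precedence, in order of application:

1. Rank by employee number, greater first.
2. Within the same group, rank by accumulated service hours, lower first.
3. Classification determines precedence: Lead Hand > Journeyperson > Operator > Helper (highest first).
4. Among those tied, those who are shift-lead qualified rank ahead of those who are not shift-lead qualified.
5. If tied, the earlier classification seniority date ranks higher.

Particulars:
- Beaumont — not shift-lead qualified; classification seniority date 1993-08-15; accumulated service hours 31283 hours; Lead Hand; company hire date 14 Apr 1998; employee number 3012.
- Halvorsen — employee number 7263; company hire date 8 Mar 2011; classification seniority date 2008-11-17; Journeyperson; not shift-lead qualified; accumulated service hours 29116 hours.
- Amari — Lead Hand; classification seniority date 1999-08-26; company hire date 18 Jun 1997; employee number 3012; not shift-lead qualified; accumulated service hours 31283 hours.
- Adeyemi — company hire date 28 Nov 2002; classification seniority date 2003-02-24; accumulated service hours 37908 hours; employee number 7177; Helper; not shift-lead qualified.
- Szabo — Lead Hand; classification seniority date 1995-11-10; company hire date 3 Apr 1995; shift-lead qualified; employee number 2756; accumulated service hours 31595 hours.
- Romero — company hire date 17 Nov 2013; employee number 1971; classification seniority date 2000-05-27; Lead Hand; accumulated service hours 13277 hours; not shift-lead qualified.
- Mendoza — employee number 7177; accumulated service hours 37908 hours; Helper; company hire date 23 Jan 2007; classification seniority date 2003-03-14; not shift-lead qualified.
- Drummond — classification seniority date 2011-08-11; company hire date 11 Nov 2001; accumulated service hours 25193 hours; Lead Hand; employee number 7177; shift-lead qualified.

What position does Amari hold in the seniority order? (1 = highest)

By employee number (higher first): Halvorsen (7263); then Drummond, Adeyemi and Mendoza (each 7177); then Beaumont and Amari (both 3012); then Szabo (2756); then Romero (1971).
Among Drummond, Adeyemi and Mendoza, by accumulated service hours (lower first): Drummond (25193 hours) before Adeyemi and Mendoza (37908 hours).
Adeyemi and Mendoza are each Helper, so the next rule applies.
Adeyemi and Mendoza are each not shift-lead qualified, so the next rule applies.
Among Adeyemi and Mendoza, by classification seniority date (earlier first): Adeyemi (2003-02-24) before Mendoza (2003-03-14).
Beaumont and Amari both have accumulated service hours 31283 hours, so the next rule applies.
Beaumont and Amari are each Lead Hand, so the next rule applies.
Beaumont and Amari are each not shift-lead qualified, so the next rule applies.
Among Beaumont and Amari, by classification seniority date (earlier first): Beaumont (1993-08-15) before Amari (1999-08-26).
Order: Halvorsen, Drummond, Adeyemi, Mendoza, Beaumont, Amari, Szabo, Romero. So position 6.

6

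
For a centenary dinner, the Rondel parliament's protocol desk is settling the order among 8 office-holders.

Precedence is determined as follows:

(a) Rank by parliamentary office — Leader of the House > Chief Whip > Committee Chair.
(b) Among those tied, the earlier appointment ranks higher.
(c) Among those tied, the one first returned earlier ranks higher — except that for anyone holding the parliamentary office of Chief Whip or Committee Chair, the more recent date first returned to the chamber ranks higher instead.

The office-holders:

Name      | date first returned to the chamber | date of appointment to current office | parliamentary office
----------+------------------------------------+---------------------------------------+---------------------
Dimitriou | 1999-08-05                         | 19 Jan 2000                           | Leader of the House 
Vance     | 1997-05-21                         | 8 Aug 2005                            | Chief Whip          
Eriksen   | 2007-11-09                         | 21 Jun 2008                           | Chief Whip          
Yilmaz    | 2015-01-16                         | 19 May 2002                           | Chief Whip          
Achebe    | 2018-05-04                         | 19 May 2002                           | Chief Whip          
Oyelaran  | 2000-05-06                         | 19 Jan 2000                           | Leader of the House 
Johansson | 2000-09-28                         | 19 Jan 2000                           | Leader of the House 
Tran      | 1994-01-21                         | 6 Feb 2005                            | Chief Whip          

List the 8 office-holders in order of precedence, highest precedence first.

By parliamentary office: Dimitriou, Oyelaran and Johansson (Leader of the House); then Achebe, Yilmaz, Tran, Vance and Eriksen (Chief Whip).
Dimitriou, Oyelaran and Johansson all have date of appointment to current office 19 Jan 2000, so the next rule applies.
Among Dimitriou, Oyelaran and Johansson, by date first returned to the chamber (earlier first): Dimitriou (1999-08-05) before Oyelaran (2000-05-06) before Johansson (2000-09-28).
Among Achebe, Yilmaz, Tran, Vance and Eriksen, by date of appointment to current office (earlier first): Achebe and Yilmaz (19 May 2002) before Tran (6 Feb 2005) before Vance (8 Aug 2005) before Eriksen (21 Jun 2008).
Among Achebe and Yilmaz, by date first returned to the chamber (later first) (reversed rule for this group): Achebe (2018-05-04) before Yilmaz (2015-01-16).
Full order: Dimitriou, Oyelaran, Johansson, Achebe, Yilmaz, Tran, Vance, Eriksen.

Dimitriou, Oyelaran, Johansson, Achebe, Yilmaz, Tran, Vance, Eriksen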